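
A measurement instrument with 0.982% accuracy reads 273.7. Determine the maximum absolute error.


Absolute error = (accuracy% / 100) * reading.
Error = (0.982 / 100) * 273.7
Error = 0.00982 * 273.7
Error = 2.6877

2.6877


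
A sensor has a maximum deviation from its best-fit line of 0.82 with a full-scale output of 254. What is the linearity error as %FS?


Linearity error = (max deviation / full scale) * 100%.
Linearity = (0.82 / 254) * 100
Linearity = 0.323 %FS

0.323 %FS


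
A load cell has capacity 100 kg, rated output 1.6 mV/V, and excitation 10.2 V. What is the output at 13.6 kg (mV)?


Vout = rated_output * Vex * (load / capacity).
Vout = 1.6 * 10.2 * (13.6 / 100)
Vout = 1.6 * 10.2 * 0.136
Vout = 2.22 mV

2.22 mV


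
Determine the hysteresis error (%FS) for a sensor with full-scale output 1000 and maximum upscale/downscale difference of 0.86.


Hysteresis = (max difference / full scale) * 100%.
H = (0.86 / 1000) * 100
H = 0.086 %FS

0.086 %FS


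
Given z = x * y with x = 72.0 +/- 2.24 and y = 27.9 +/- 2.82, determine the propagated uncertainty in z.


For a product z = x*y, the relative uncertainty is:
uz/z = sqrt((ux/x)^2 + (uy/y)^2)
Relative uncertainties: ux/x = 2.24/72.0 = 0.031111
uy/y = 2.82/27.9 = 0.101075
z = 72.0 * 27.9 = 2008.8
uz = 2008.8 * sqrt(0.031111^2 + 0.101075^2) = 212.441

212.441


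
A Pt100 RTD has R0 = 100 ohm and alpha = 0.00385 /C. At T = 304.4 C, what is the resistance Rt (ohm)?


The RTD equation: Rt = R0 * (1 + alpha * T).
Rt = 100 * (1 + 0.00385 * 304.4)
Rt = 100 * (1 + 1.17194)
Rt = 100 * 2.17194
Rt = 217.194 ohm

217.194 ohm


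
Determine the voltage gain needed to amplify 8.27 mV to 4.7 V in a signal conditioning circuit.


Gain = Vout / Vin (converting to same units).
G = 4.7 V / 8.27 mV
G = 4700.0 mV / 8.27 mV
G = 568.32

568.32


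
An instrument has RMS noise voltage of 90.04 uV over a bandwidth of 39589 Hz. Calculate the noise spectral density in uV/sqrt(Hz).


Noise spectral density = Vrms / sqrt(BW).
NSD = 90.04 / sqrt(39589)
NSD = 90.04 / 198.9698
NSD = 0.4525 uV/sqrt(Hz)

0.4525 uV/sqrt(Hz)


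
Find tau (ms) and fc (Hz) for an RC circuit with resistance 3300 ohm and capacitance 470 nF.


Time constant: tau = R * C.
tau = 3300 * 4.70e-07 = 0.001551 s
tau = 1.551 ms
Cutoff frequency: fc = 1 / (2*pi*R*C).
fc = 1 / (2*pi*0.001551) = 102.61 Hz

tau = 1.551 ms, fc = 102.61 Hz


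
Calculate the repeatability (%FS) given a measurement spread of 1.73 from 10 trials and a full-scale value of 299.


Repeatability = (spread / full scale) * 100%.
R = (1.73 / 299) * 100
R = 0.579 %FS

0.579 %FS


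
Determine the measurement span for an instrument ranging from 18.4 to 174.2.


Span = upper range - lower range.
Span = 174.2 - (18.4)
Span = 155.8

155.8


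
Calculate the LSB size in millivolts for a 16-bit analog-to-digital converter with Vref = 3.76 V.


The resolution (LSB) of an ADC is Vref / 2^n.
LSB = 3.76 / 2^16
LSB = 3.76 / 65536
LSB = 5.737e-05 V = 0.05737305 mV

0.05737305 mV


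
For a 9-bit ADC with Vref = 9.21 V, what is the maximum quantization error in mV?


The maximum quantization error is +/- LSB/2.
LSB = Vref / 2^n = 9.21 / 512 = 0.01798828 V
Max error = LSB / 2 = 0.01798828 / 2 = 0.00899414 V
Max error = 8.9941 mV

8.9941 mV


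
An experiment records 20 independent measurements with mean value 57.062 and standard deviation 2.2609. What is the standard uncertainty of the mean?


The standard uncertainty for Type A evaluation is u = s / sqrt(n).
u = 2.2609 / sqrt(20)
u = 2.2609 / 4.4721
u = 0.5056

0.5056


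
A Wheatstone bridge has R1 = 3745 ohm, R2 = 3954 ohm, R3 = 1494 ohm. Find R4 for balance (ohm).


At balance: R1*R4 = R2*R3, so R4 = R2*R3/R1.
R4 = 3954 * 1494 / 3745
R4 = 5907276 / 3745
R4 = 1577.38 ohm

1577.38 ohm


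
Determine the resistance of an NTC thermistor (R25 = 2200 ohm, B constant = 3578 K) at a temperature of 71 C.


NTC thermistor equation: Rt = R25 * exp(B * (1/T - 1/T25)).
T in Kelvin: 344.15 K, T25 = 298.15 K
1/T - 1/T25 = 1/344.15 - 1/298.15 = -0.00044831
B * (1/T - 1/T25) = 3578 * -0.00044831 = -1.604
Rt = 2200 * exp(-1.604) = 442.4 ohm

442.4 ohm


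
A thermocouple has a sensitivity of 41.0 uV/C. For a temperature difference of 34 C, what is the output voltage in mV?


The thermocouple output V = sensitivity * dT.
V = 41.0 uV/C * 34 C
V = 1394.0 uV
V = 1.394 mV

1.394 mV


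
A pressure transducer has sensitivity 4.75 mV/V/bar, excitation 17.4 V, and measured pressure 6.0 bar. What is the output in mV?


Output = sensitivity * Vex * P.
Vout = 4.75 * 17.4 * 6.0
Vout = 82.65 * 6.0
Vout = 495.9 mV

495.9 mV


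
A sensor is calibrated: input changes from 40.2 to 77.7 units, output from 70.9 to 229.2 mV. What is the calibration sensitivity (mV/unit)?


Sensitivity = (y2 - y1) / (x2 - x1).
S = (229.2 - 70.9) / (77.7 - 40.2)
S = 158.3 / 37.5
S = 4.2213 mV/unit

4.2213 mV/unit


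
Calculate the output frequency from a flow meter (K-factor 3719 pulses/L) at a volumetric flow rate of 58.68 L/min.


Frequency = K * Q / 60 (converting L/min to L/s).
f = 3719 * 58.68 / 60
f = 218230.92 / 60
f = 3637.18 Hz

3637.18 Hz


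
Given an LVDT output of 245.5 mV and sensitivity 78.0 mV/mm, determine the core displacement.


Displacement = Vout / sensitivity.
d = 245.5 / 78.0
d = 3.147 mm

3.147 mm


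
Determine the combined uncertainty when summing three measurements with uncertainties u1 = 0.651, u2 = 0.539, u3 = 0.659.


For a sum of independent quantities, uc = sqrt(u1^2 + u2^2 + u3^2).
uc = sqrt(0.651^2 + 0.539^2 + 0.659^2)
uc = sqrt(0.423801 + 0.290521 + 0.434281)
uc = 1.0717

1.0717


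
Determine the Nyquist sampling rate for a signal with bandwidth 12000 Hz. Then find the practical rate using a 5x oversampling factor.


By Nyquist theorem, fs_min = 2 * fmax.
fs_min = 2 * 12000 = 24000 Hz
Practical rate = 5 * fs_min = 5 * 24000 = 120000 Hz

fs_min = 24000 Hz, fs_practical = 120000 Hz


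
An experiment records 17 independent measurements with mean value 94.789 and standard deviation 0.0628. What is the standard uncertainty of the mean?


The standard uncertainty for Type A evaluation is u = s / sqrt(n).
u = 0.0628 / sqrt(17)
u = 0.0628 / 4.1231
u = 0.0152

0.0152


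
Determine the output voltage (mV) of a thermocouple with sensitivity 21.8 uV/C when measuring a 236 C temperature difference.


The thermocouple output V = sensitivity * dT.
V = 21.8 uV/C * 236 C
V = 5144.8 uV
V = 5.145 mV

5.145 mV


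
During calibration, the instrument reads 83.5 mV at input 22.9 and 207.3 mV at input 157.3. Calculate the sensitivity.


Sensitivity = (y2 - y1) / (x2 - x1).
S = (207.3 - 83.5) / (157.3 - 22.9)
S = 123.8 / 134.4
S = 0.9211 mV/unit

0.9211 mV/unit


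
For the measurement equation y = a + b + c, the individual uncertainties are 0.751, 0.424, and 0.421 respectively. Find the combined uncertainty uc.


For a sum of independent quantities, uc = sqrt(u1^2 + u2^2 + u3^2).
uc = sqrt(0.751^2 + 0.424^2 + 0.421^2)
uc = sqrt(0.564001 + 0.179776 + 0.177241)
uc = 0.9597

0.9597


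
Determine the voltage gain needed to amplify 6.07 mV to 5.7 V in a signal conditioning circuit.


Gain = Vout / Vin (converting to same units).
G = 5.7 V / 6.07 mV
G = 5700.0 mV / 6.07 mV
G = 939.04

939.04


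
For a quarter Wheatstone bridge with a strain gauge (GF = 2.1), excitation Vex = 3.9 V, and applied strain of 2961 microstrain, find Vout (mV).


Quarter bridge output: Vout = (GF * epsilon * Vex) / 4.
Vout = (2.1 * 2961e-6 * 3.9) / 4
Vout = 0.02425059 / 4 V
Vout = 0.00606265 V = 6.0626 mV

6.0626 mV


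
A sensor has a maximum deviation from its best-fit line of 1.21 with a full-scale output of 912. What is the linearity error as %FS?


Linearity error = (max deviation / full scale) * 100%.
Linearity = (1.21 / 912) * 100
Linearity = 0.133 %FS

0.133 %FS


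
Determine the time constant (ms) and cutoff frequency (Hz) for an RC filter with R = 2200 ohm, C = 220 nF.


Time constant: tau = R * C.
tau = 2200 * 2.20e-07 = 0.000484 s
tau = 0.484 ms
Cutoff frequency: fc = 1 / (2*pi*R*C).
fc = 1 / (2*pi*0.000484) = 328.83 Hz

tau = 0.484 ms, fc = 328.83 Hz


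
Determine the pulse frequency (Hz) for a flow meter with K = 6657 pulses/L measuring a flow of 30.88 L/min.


Frequency = K * Q / 60 (converting L/min to L/s).
f = 6657 * 30.88 / 60
f = 205568.16 / 60
f = 3426.14 Hz

3426.14 Hz


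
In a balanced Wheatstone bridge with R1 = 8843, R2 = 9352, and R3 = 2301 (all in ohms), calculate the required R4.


At balance: R1*R4 = R2*R3, so R4 = R2*R3/R1.
R4 = 9352 * 2301 / 8843
R4 = 21518952 / 8843
R4 = 2433.44 ohm

2433.44 ohm


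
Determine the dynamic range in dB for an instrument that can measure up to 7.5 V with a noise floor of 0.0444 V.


Dynamic range = 20 * log10(Vmax / Vnoise).
DR = 20 * log10(7.5 / 0.0444)
DR = 20 * log10(168.92)
DR = 44.55 dB

44.55 dB


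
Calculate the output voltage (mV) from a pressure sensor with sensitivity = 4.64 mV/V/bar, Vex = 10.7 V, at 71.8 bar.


Output = sensitivity * Vex * P.
Vout = 4.64 * 10.7 * 71.8
Vout = 49.648 * 71.8
Vout = 3564.73 mV

3564.73 mV


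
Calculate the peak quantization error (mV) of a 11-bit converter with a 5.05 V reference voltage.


The maximum quantization error is +/- LSB/2.
LSB = Vref / 2^n = 5.05 / 2048 = 0.00246582 V
Max error = LSB / 2 = 0.00246582 / 2 = 0.00123291 V
Max error = 1.2329 mV

1.2329 mV


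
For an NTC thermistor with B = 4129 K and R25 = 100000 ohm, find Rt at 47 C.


NTC thermistor equation: Rt = R25 * exp(B * (1/T - 1/T25)).
T in Kelvin: 320.15 K, T25 = 298.15 K
1/T - 1/T25 = 1/320.15 - 1/298.15 = -0.00023048
B * (1/T - 1/T25) = 4129 * -0.00023048 = -0.9517
Rt = 100000 * exp(-0.9517) = 38610.2 ohm

38610.2 ohm


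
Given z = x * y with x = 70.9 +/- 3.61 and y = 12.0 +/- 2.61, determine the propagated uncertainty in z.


For a product z = x*y, the relative uncertainty is:
uz/z = sqrt((ux/x)^2 + (uy/y)^2)
Relative uncertainties: ux/x = 3.61/70.9 = 0.050917
uy/y = 2.61/12.0 = 0.2175
z = 70.9 * 12.0 = 850.8
uz = 850.8 * sqrt(0.050917^2 + 0.2175^2) = 190.052

190.052


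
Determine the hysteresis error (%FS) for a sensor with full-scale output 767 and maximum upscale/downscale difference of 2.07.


Hysteresis = (max difference / full scale) * 100%.
H = (2.07 / 767) * 100
H = 0.27 %FS

0.27 %FS


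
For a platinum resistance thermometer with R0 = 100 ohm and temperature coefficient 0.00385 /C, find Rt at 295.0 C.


The RTD equation: Rt = R0 * (1 + alpha * T).
Rt = 100 * (1 + 0.00385 * 295.0)
Rt = 100 * (1 + 1.13575)
Rt = 100 * 2.13575
Rt = 213.575 ohm

213.575 ohm


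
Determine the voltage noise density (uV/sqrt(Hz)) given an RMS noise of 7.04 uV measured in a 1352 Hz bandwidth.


Noise spectral density = Vrms / sqrt(BW).
NSD = 7.04 / sqrt(1352)
NSD = 7.04 / 36.7696
NSD = 0.1915 uV/sqrt(Hz)

0.1915 uV/sqrt(Hz)


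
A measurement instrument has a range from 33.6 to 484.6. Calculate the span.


Span = upper range - lower range.
Span = 484.6 - (33.6)
Span = 451.0

451.0


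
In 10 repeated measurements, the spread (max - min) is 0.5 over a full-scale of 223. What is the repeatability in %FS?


Repeatability = (spread / full scale) * 100%.
R = (0.5 / 223) * 100
R = 0.224 %FS

0.224 %FS


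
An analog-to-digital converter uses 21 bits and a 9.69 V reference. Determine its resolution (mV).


The resolution (LSB) of an ADC is Vref / 2^n.
LSB = 9.69 / 2^21
LSB = 9.69 / 2097152
LSB = 4.62e-06 V = 0.00462055 mV

0.00462055 mV


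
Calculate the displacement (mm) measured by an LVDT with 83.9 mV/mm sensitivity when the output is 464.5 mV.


Displacement = Vout / sensitivity.
d = 464.5 / 83.9
d = 5.536 mm

5.536 mm


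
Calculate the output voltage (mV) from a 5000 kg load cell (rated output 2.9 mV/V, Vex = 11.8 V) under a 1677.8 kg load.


Vout = rated_output * Vex * (load / capacity).
Vout = 2.9 * 11.8 * (1677.8 / 5000)
Vout = 2.9 * 11.8 * 0.33556
Vout = 11.483 mV

11.483 mV


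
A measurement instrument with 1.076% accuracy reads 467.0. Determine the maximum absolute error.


Absolute error = (accuracy% / 100) * reading.
Error = (1.076 / 100) * 467.0
Error = 0.01076 * 467.0
Error = 5.0249

5.0249


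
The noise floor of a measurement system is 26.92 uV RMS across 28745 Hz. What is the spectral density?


Noise spectral density = Vrms / sqrt(BW).
NSD = 26.92 / sqrt(28745)
NSD = 26.92 / 169.5435
NSD = 0.1588 uV/sqrt(Hz)

0.1588 uV/sqrt(Hz)


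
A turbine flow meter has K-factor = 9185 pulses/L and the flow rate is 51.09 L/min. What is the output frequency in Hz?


Frequency = K * Q / 60 (converting L/min to L/s).
f = 9185 * 51.09 / 60
f = 469261.65 / 60
f = 7821.03 Hz

7821.03 Hz


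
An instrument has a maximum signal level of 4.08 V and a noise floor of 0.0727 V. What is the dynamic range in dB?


Dynamic range = 20 * log10(Vmax / Vnoise).
DR = 20 * log10(4.08 / 0.0727)
DR = 20 * log10(56.12)
DR = 34.98 dB

34.98 dB


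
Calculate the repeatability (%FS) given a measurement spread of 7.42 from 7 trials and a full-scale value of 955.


Repeatability = (spread / full scale) * 100%.
R = (7.42 / 955) * 100
R = 0.777 %FS

0.777 %FS


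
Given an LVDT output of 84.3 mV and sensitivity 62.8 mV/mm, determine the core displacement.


Displacement = Vout / sensitivity.
d = 84.3 / 62.8
d = 1.342 mm

1.342 mm


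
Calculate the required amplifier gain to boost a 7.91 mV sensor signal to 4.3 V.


Gain = Vout / Vin (converting to same units).
G = 4.3 V / 7.91 mV
G = 4300.0 mV / 7.91 mV
G = 543.62

543.62


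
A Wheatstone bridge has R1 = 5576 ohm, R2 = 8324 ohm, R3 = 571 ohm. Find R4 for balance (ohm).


At balance: R1*R4 = R2*R3, so R4 = R2*R3/R1.
R4 = 8324 * 571 / 5576
R4 = 4753004 / 5576
R4 = 852.4 ohm

852.4 ohm


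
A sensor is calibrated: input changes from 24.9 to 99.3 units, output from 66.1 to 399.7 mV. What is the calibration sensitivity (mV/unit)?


Sensitivity = (y2 - y1) / (x2 - x1).
S = (399.7 - 66.1) / (99.3 - 24.9)
S = 333.6 / 74.4
S = 4.4839 mV/unit

4.4839 mV/unit


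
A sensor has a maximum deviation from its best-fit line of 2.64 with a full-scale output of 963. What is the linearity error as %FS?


Linearity error = (max deviation / full scale) * 100%.
Linearity = (2.64 / 963) * 100
Linearity = 0.274 %FS

0.274 %FS


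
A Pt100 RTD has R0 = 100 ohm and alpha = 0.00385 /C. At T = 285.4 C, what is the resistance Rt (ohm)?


The RTD equation: Rt = R0 * (1 + alpha * T).
Rt = 100 * (1 + 0.00385 * 285.4)
Rt = 100 * (1 + 1.09879)
Rt = 100 * 2.09879
Rt = 209.879 ohm

209.879 ohm


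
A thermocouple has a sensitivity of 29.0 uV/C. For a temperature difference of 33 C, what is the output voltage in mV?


The thermocouple output V = sensitivity * dT.
V = 29.0 uV/C * 33 C
V = 957.0 uV
V = 0.957 mV

0.957 mV


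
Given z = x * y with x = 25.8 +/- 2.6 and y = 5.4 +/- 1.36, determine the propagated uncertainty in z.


For a product z = x*y, the relative uncertainty is:
uz/z = sqrt((ux/x)^2 + (uy/y)^2)
Relative uncertainties: ux/x = 2.6/25.8 = 0.100775
uy/y = 1.36/5.4 = 0.251852
z = 25.8 * 5.4 = 139.3
uz = 139.3 * sqrt(0.100775^2 + 0.251852^2) = 37.793

37.793


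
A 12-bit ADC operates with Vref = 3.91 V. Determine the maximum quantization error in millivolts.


The maximum quantization error is +/- LSB/2.
LSB = Vref / 2^n = 3.91 / 4096 = 0.00095459 V
Max error = LSB / 2 = 0.00095459 / 2 = 0.00047729 V
Max error = 0.4773 mV

0.4773 mV


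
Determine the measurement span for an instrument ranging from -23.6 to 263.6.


Span = upper range - lower range.
Span = 263.6 - (-23.6)
Span = 287.2

287.2


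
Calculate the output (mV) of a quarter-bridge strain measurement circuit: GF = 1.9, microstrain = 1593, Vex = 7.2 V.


Quarter bridge output: Vout = (GF * epsilon * Vex) / 4.
Vout = (1.9 * 1593e-6 * 7.2) / 4
Vout = 0.02179224 / 4 V
Vout = 0.00544806 V = 5.4481 mV

5.4481 mV


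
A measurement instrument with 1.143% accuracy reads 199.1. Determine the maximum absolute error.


Absolute error = (accuracy% / 100) * reading.
Error = (1.143 / 100) * 199.1
Error = 0.01143 * 199.1
Error = 2.2757

2.2757


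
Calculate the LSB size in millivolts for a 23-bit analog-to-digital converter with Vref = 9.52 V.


The resolution (LSB) of an ADC is Vref / 2^n.
LSB = 9.52 / 2^23
LSB = 9.52 / 8388608
LSB = 1.13e-06 V = 0.00113487 mV

0.00113487 mV


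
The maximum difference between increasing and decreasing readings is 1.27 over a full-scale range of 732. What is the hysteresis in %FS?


Hysteresis = (max difference / full scale) * 100%.
H = (1.27 / 732) * 100
H = 0.173 %FS

0.173 %FS


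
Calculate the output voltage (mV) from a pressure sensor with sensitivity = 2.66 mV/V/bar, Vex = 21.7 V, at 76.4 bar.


Output = sensitivity * Vex * P.
Vout = 2.66 * 21.7 * 76.4
Vout = 57.722 * 76.4
Vout = 4409.96 mV

4409.96 mV


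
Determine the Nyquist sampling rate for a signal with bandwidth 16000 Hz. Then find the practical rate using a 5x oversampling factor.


By Nyquist theorem, fs_min = 2 * fmax.
fs_min = 2 * 16000 = 32000 Hz
Practical rate = 5 * fs_min = 5 * 32000 = 160000 Hz

fs_min = 32000 Hz, fs_practical = 160000 Hz


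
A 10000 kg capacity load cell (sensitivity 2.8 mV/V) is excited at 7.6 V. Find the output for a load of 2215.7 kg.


Vout = rated_output * Vex * (load / capacity).
Vout = 2.8 * 7.6 * (2215.7 / 10000)
Vout = 2.8 * 7.6 * 0.22157
Vout = 4.715 mV

4.715 mV


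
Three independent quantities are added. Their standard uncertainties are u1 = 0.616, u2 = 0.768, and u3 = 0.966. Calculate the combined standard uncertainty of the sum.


For a sum of independent quantities, uc = sqrt(u1^2 + u2^2 + u3^2).
uc = sqrt(0.616^2 + 0.768^2 + 0.966^2)
uc = sqrt(0.379456 + 0.589824 + 0.933156)
uc = 1.3793

1.3793


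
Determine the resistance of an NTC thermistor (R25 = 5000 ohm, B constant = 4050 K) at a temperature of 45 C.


NTC thermistor equation: Rt = R25 * exp(B * (1/T - 1/T25)).
T in Kelvin: 318.15 K, T25 = 298.15 K
1/T - 1/T25 = 1/318.15 - 1/298.15 = -0.00021084
B * (1/T - 1/T25) = 4050 * -0.00021084 = -0.8539
Rt = 5000 * exp(-0.8539) = 2128.7 ohm

2128.7 ohm


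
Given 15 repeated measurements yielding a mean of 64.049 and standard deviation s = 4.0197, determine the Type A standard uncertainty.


The standard uncertainty for Type A evaluation is u = s / sqrt(n).
u = 4.0197 / sqrt(15)
u = 4.0197 / 3.873
u = 1.0379

1.0379


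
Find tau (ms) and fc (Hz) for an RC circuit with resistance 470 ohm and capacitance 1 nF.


Time constant: tau = R * C.
tau = 470 * 1.00e-09 = 4.7e-07 s
tau = 0.0005 ms
Cutoff frequency: fc = 1 / (2*pi*R*C).
fc = 1 / (2*pi*4.7e-07) = 338627.54 Hz

tau = 0.0005 ms, fc = 338627.54 Hz


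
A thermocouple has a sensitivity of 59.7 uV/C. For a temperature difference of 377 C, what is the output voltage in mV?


The thermocouple output V = sensitivity * dT.
V = 59.7 uV/C * 377 C
V = 22506.9 uV
V = 22.507 mV

22.507 mV


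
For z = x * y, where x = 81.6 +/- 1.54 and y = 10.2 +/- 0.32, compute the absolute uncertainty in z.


For a product z = x*y, the relative uncertainty is:
uz/z = sqrt((ux/x)^2 + (uy/y)^2)
Relative uncertainties: ux/x = 1.54/81.6 = 0.018873
uy/y = 0.32/10.2 = 0.031373
z = 81.6 * 10.2 = 832.3
uz = 832.3 * sqrt(0.018873^2 + 0.031373^2) = 30.473

30.473


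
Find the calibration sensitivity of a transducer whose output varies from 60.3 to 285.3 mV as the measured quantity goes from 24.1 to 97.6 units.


Sensitivity = (y2 - y1) / (x2 - x1).
S = (285.3 - 60.3) / (97.6 - 24.1)
S = 225.0 / 73.5
S = 3.0612 mV/unit

3.0612 mV/unit


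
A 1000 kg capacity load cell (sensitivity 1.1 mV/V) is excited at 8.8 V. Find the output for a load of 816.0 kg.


Vout = rated_output * Vex * (load / capacity).
Vout = 1.1 * 8.8 * (816.0 / 1000)
Vout = 1.1 * 8.8 * 0.816
Vout = 7.899 mV

7.899 mV


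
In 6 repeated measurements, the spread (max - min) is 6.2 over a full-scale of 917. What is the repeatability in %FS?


Repeatability = (spread / full scale) * 100%.
R = (6.2 / 917) * 100
R = 0.676 %FS

0.676 %FS


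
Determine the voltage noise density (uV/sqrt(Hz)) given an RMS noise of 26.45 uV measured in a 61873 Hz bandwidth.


Noise spectral density = Vrms / sqrt(BW).
NSD = 26.45 / sqrt(61873)
NSD = 26.45 / 248.7428
NSD = 0.1063 uV/sqrt(Hz)

0.1063 uV/sqrt(Hz)


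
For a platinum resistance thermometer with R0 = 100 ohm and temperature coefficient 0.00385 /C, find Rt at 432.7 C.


The RTD equation: Rt = R0 * (1 + alpha * T).
Rt = 100 * (1 + 0.00385 * 432.7)
Rt = 100 * (1 + 1.665895)
Rt = 100 * 2.665895
Rt = 266.589 ohm

266.589 ohm


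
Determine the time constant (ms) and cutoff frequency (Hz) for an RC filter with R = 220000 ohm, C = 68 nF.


Time constant: tau = R * C.
tau = 220000 * 6.80e-08 = 0.01496 s
tau = 14.96 ms
Cutoff frequency: fc = 1 / (2*pi*R*C).
fc = 1 / (2*pi*0.01496) = 10.64 Hz

tau = 14.96 ms, fc = 10.64 Hz


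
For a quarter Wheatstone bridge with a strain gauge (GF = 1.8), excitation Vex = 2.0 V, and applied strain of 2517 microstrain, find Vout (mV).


Quarter bridge output: Vout = (GF * epsilon * Vex) / 4.
Vout = (1.8 * 2517e-6 * 2.0) / 4
Vout = 0.0090612 / 4 V
Vout = 0.0022653 V = 2.2653 mV

2.2653 mV


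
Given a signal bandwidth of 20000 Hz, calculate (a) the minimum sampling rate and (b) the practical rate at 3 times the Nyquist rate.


By Nyquist theorem, fs_min = 2 * fmax.
fs_min = 2 * 20000 = 40000 Hz
Practical rate = 3 * fs_min = 3 * 40000 = 120000 Hz

fs_min = 40000 Hz, fs_practical = 120000 Hz


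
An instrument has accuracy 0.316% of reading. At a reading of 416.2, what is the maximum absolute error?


Absolute error = (accuracy% / 100) * reading.
Error = (0.316 / 100) * 416.2
Error = 0.00316 * 416.2
Error = 1.3152

1.3152


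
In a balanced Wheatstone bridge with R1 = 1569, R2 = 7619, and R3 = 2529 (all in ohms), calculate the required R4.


At balance: R1*R4 = R2*R3, so R4 = R2*R3/R1.
R4 = 7619 * 2529 / 1569
R4 = 19268451 / 1569
R4 = 12280.72 ohm

12280.72 ohm


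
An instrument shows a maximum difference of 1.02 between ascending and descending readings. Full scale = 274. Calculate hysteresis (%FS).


Hysteresis = (max difference / full scale) * 100%.
H = (1.02 / 274) * 100
H = 0.372 %FS

0.372 %FS


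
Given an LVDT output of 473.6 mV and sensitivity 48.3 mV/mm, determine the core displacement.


Displacement = Vout / sensitivity.
d = 473.6 / 48.3
d = 9.805 mm

9.805 mm


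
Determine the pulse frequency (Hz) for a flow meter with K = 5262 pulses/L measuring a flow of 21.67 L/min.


Frequency = K * Q / 60 (converting L/min to L/s).
f = 5262 * 21.67 / 60
f = 114027.54 / 60
f = 1900.46 Hz

1900.46 Hz


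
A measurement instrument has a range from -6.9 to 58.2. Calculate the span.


Span = upper range - lower range.
Span = 58.2 - (-6.9)
Span = 65.1

65.1


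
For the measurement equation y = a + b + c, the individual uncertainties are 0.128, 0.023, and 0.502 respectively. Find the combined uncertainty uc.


For a sum of independent quantities, uc = sqrt(u1^2 + u2^2 + u3^2).
uc = sqrt(0.128^2 + 0.023^2 + 0.502^2)
uc = sqrt(0.016384 + 0.000529 + 0.252004)
uc = 0.5186

0.5186


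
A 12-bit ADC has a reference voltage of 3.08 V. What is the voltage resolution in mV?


The resolution (LSB) of an ADC is Vref / 2^n.
LSB = 3.08 / 2^12
LSB = 3.08 / 4096
LSB = 0.00075195 V = 0.75195312 mV

0.75195312 mV


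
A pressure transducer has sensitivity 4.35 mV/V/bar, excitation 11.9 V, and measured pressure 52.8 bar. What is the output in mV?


Output = sensitivity * Vex * P.
Vout = 4.35 * 11.9 * 52.8
Vout = 51.765 * 52.8
Vout = 2733.19 mV

2733.19 mV


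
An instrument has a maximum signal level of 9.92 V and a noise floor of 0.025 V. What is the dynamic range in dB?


Dynamic range = 20 * log10(Vmax / Vnoise).
DR = 20 * log10(9.92 / 0.025)
DR = 20 * log10(396.8)
DR = 51.97 dB

51.97 dB


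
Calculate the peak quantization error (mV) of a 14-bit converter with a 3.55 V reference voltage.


The maximum quantization error is +/- LSB/2.
LSB = Vref / 2^n = 3.55 / 16384 = 0.00021667 V
Max error = LSB / 2 = 0.00021667 / 2 = 0.00010834 V
Max error = 0.1083 mV

0.1083 mV


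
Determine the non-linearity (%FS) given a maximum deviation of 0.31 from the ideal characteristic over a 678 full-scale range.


Linearity error = (max deviation / full scale) * 100%.
Linearity = (0.31 / 678) * 100
Linearity = 0.046 %FS

0.046 %FS


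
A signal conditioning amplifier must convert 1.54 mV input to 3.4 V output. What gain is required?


Gain = Vout / Vin (converting to same units).
G = 3.4 V / 1.54 mV
G = 3400.0 mV / 1.54 mV
G = 2207.79

2207.79


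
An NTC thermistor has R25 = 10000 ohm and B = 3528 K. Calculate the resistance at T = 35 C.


NTC thermistor equation: Rt = R25 * exp(B * (1/T - 1/T25)).
T in Kelvin: 308.15 K, T25 = 298.15 K
1/T - 1/T25 = 1/308.15 - 1/298.15 = -0.00010884
B * (1/T - 1/T25) = 3528 * -0.00010884 = -0.384
Rt = 10000 * exp(-0.384) = 6811.3 ohm

6811.3 ohm


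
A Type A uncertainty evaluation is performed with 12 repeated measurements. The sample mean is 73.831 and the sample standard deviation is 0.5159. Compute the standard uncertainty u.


The standard uncertainty for Type A evaluation is u = s / sqrt(n).
u = 0.5159 / sqrt(12)
u = 0.5159 / 3.4641
u = 0.1489

0.1489


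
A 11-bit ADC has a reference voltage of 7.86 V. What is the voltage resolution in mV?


The resolution (LSB) of an ADC is Vref / 2^n.
LSB = 7.86 / 2^11
LSB = 7.86 / 2048
LSB = 0.00383789 V = 3.83789062 mV

3.83789062 mV


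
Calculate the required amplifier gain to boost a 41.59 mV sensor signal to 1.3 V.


Gain = Vout / Vin (converting to same units).
G = 1.3 V / 41.59 mV
G = 1300.0 mV / 41.59 mV
G = 31.26

31.26


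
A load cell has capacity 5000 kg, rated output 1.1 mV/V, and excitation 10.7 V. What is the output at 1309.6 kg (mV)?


Vout = rated_output * Vex * (load / capacity).
Vout = 1.1 * 10.7 * (1309.6 / 5000)
Vout = 1.1 * 10.7 * 0.26192
Vout = 3.083 mV

3.083 mV


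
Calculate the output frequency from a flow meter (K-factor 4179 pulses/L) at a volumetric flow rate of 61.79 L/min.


Frequency = K * Q / 60 (converting L/min to L/s).
f = 4179 * 61.79 / 60
f = 258220.41 / 60
f = 4303.67 Hz

4303.67 Hz


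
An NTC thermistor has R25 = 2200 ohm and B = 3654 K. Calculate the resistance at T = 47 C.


NTC thermistor equation: Rt = R25 * exp(B * (1/T - 1/T25)).
T in Kelvin: 320.15 K, T25 = 298.15 K
1/T - 1/T25 = 1/320.15 - 1/298.15 = -0.00023048
B * (1/T - 1/T25) = 3654 * -0.00023048 = -0.8422
Rt = 2200 * exp(-0.8422) = 947.7 ohm

947.7 ohm


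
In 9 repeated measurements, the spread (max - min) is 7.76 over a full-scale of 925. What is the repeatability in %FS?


Repeatability = (spread / full scale) * 100%.
R = (7.76 / 925) * 100
R = 0.839 %FS

0.839 %FS


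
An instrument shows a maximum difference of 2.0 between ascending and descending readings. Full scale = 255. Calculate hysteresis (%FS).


Hysteresis = (max difference / full scale) * 100%.
H = (2.0 / 255) * 100
H = 0.784 %FS

0.784 %FS


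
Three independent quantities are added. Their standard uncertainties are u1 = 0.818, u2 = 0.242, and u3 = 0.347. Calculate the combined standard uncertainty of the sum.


For a sum of independent quantities, uc = sqrt(u1^2 + u2^2 + u3^2).
uc = sqrt(0.818^2 + 0.242^2 + 0.347^2)
uc = sqrt(0.669124 + 0.058564 + 0.120409)
uc = 0.9209

0.9209


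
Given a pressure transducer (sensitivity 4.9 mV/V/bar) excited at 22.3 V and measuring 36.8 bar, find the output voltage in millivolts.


Output = sensitivity * Vex * P.
Vout = 4.9 * 22.3 * 36.8
Vout = 109.27 * 36.8
Vout = 4021.14 mV

4021.14 mV


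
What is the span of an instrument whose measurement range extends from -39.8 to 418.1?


Span = upper range - lower range.
Span = 418.1 - (-39.8)
Span = 457.9

457.9


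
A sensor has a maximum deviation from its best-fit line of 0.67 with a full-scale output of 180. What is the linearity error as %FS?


Linearity error = (max deviation / full scale) * 100%.
Linearity = (0.67 / 180) * 100
Linearity = 0.372 %FS

0.372 %FS


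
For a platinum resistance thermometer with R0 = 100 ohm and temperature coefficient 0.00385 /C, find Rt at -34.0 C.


The RTD equation: Rt = R0 * (1 + alpha * T).
Rt = 100 * (1 + 0.00385 * -34.0)
Rt = 100 * (1 + -0.1309)
Rt = 100 * 0.8691
Rt = 86.91 ohm

86.91 ohm


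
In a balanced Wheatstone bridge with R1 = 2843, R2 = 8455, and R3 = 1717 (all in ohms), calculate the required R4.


At balance: R1*R4 = R2*R3, so R4 = R2*R3/R1.
R4 = 8455 * 1717 / 2843
R4 = 14517235 / 2843
R4 = 5106.31 ohm

5106.31 ohm


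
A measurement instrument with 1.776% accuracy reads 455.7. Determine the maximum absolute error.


Absolute error = (accuracy% / 100) * reading.
Error = (1.776 / 100) * 455.7
Error = 0.01776 * 455.7
Error = 8.0932

8.0932


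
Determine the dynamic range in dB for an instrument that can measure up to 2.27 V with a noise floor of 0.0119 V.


Dynamic range = 20 * log10(Vmax / Vnoise).
DR = 20 * log10(2.27 / 0.0119)
DR = 20 * log10(190.76)
DR = 45.61 dB

45.61 dB


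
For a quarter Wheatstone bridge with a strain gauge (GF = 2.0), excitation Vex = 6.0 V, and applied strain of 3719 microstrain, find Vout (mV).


Quarter bridge output: Vout = (GF * epsilon * Vex) / 4.
Vout = (2.0 * 3719e-6 * 6.0) / 4
Vout = 0.044628 / 4 V
Vout = 0.011157 V = 11.157 mV

11.157 mV


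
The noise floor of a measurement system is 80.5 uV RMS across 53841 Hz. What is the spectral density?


Noise spectral density = Vrms / sqrt(BW).
NSD = 80.5 / sqrt(53841)
NSD = 80.5 / 232.0366
NSD = 0.3469 uV/sqrt(Hz)

0.3469 uV/sqrt(Hz)


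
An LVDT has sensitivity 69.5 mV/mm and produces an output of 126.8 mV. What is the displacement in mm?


Displacement = Vout / sensitivity.
d = 126.8 / 69.5
d = 1.824 mm

1.824 mm


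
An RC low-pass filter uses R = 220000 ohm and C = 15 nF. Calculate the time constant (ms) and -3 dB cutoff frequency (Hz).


Time constant: tau = R * C.
tau = 220000 * 1.50e-08 = 0.0033 s
tau = 3.3 ms
Cutoff frequency: fc = 1 / (2*pi*R*C).
fc = 1 / (2*pi*0.0033) = 48.23 Hz

tau = 3.3 ms, fc = 48.23 Hz


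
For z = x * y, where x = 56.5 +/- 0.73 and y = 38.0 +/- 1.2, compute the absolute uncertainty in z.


For a product z = x*y, the relative uncertainty is:
uz/z = sqrt((ux/x)^2 + (uy/y)^2)
Relative uncertainties: ux/x = 0.73/56.5 = 0.01292
uy/y = 1.2/38.0 = 0.031579
z = 56.5 * 38.0 = 2147.0
uz = 2147.0 * sqrt(0.01292^2 + 0.031579^2) = 73.255

73.255


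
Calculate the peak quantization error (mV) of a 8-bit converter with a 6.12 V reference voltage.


The maximum quantization error is +/- LSB/2.
LSB = Vref / 2^n = 6.12 / 256 = 0.02390625 V
Max error = LSB / 2 = 0.02390625 / 2 = 0.01195313 V
Max error = 11.9531 mV

11.9531 mV


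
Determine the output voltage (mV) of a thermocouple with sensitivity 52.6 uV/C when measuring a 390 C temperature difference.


The thermocouple output V = sensitivity * dT.
V = 52.6 uV/C * 390 C
V = 20514.0 uV
V = 20.514 mV

20.514 mV


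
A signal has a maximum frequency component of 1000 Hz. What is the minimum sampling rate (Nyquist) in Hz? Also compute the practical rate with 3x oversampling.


By Nyquist theorem, fs_min = 2 * fmax.
fs_min = 2 * 1000 = 2000 Hz
Practical rate = 3 * fs_min = 3 * 2000 = 6000 Hz

fs_min = 2000 Hz, fs_practical = 6000 Hz


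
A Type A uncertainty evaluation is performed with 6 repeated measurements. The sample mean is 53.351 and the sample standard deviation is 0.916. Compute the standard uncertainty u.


The standard uncertainty for Type A evaluation is u = s / sqrt(n).
u = 0.916 / sqrt(6)
u = 0.916 / 2.4495
u = 0.374

0.374


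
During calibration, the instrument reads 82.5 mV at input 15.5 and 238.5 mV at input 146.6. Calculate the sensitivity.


Sensitivity = (y2 - y1) / (x2 - x1).
S = (238.5 - 82.5) / (146.6 - 15.5)
S = 156.0 / 131.1
S = 1.1899 mV/unit

1.1899 mV/unit


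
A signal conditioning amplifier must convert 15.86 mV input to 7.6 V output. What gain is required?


Gain = Vout / Vin (converting to same units).
G = 7.6 V / 15.86 mV
G = 7600.0 mV / 15.86 mV
G = 479.19

479.19


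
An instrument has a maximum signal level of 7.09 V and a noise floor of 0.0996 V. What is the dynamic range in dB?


Dynamic range = 20 * log10(Vmax / Vnoise).
DR = 20 * log10(7.09 / 0.0996)
DR = 20 * log10(71.18)
DR = 37.05 dB

37.05 dB


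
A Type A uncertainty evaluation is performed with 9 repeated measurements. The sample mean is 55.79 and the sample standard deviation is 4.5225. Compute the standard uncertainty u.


The standard uncertainty for Type A evaluation is u = s / sqrt(n).
u = 4.5225 / sqrt(9)
u = 4.5225 / 3.0
u = 1.5075

1.5075


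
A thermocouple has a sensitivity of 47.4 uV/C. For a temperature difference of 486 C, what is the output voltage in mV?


The thermocouple output V = sensitivity * dT.
V = 47.4 uV/C * 486 C
V = 23036.4 uV
V = 23.036 mV

23.036 mV


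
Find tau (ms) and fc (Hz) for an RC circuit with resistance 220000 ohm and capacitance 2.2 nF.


Time constant: tau = R * C.
tau = 220000 * 2.20e-09 = 0.000484 s
tau = 0.484 ms
Cutoff frequency: fc = 1 / (2*pi*R*C).
fc = 1 / (2*pi*0.000484) = 328.83 Hz

tau = 0.484 ms, fc = 328.83 Hz


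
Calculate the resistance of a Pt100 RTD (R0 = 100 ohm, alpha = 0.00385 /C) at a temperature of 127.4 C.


The RTD equation: Rt = R0 * (1 + alpha * T).
Rt = 100 * (1 + 0.00385 * 127.4)
Rt = 100 * (1 + 0.49049)
Rt = 100 * 1.49049
Rt = 149.049 ohm

149.049 ohm


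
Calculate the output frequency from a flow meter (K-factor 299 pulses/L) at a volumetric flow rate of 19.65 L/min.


Frequency = K * Q / 60 (converting L/min to L/s).
f = 299 * 19.65 / 60
f = 5875.35 / 60
f = 97.92 Hz

97.92 Hz


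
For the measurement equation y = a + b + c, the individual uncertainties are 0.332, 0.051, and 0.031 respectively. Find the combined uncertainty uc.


For a sum of independent quantities, uc = sqrt(u1^2 + u2^2 + u3^2).
uc = sqrt(0.332^2 + 0.051^2 + 0.031^2)
uc = sqrt(0.110224 + 0.002601 + 0.000961)
uc = 0.3373

0.3373


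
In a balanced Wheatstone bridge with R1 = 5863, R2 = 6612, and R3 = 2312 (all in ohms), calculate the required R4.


At balance: R1*R4 = R2*R3, so R4 = R2*R3/R1.
R4 = 6612 * 2312 / 5863
R4 = 15286944 / 5863
R4 = 2607.36 ohm

2607.36 ohm


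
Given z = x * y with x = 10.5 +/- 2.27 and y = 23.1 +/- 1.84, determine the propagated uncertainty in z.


For a product z = x*y, the relative uncertainty is:
uz/z = sqrt((ux/x)^2 + (uy/y)^2)
Relative uncertainties: ux/x = 2.27/10.5 = 0.21619
uy/y = 1.84/23.1 = 0.079654
z = 10.5 * 23.1 = 242.6
uz = 242.6 * sqrt(0.21619^2 + 0.079654^2) = 55.883

55.883


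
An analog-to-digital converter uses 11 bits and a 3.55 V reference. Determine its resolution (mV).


The resolution (LSB) of an ADC is Vref / 2^n.
LSB = 3.55 / 2^11
LSB = 3.55 / 2048
LSB = 0.0017334 V = 1.73339844 mV

1.73339844 mV


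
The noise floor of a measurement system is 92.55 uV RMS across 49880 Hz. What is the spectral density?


Noise spectral density = Vrms / sqrt(BW).
NSD = 92.55 / sqrt(49880)
NSD = 92.55 / 223.3383
NSD = 0.4144 uV/sqrt(Hz)

0.4144 uV/sqrt(Hz)


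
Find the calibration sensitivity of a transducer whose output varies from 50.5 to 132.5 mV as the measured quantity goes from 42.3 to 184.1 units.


Sensitivity = (y2 - y1) / (x2 - x1).
S = (132.5 - 50.5) / (184.1 - 42.3)
S = 82.0 / 141.8
S = 0.5783 mV/unit

0.5783 mV/unit


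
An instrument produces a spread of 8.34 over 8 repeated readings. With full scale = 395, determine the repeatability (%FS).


Repeatability = (spread / full scale) * 100%.
R = (8.34 / 395) * 100
R = 2.111 %FS

2.111 %FS


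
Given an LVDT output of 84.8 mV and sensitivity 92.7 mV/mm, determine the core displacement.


Displacement = Vout / sensitivity.
d = 84.8 / 92.7
d = 0.915 mm

0.915 mm


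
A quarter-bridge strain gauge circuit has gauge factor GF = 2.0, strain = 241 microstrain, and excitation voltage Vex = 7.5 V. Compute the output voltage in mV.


Quarter bridge output: Vout = (GF * epsilon * Vex) / 4.
Vout = (2.0 * 241e-6 * 7.5) / 4
Vout = 0.003615 / 4 V
Vout = 0.00090375 V = 0.9037 mV

0.9037 mV


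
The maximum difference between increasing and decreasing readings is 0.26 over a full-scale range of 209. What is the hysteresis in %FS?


Hysteresis = (max difference / full scale) * 100%.
H = (0.26 / 209) * 100
H = 0.124 %FS

0.124 %FS


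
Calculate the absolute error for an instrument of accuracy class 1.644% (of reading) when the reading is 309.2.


Absolute error = (accuracy% / 100) * reading.
Error = (1.644 / 100) * 309.2
Error = 0.01644 * 309.2
Error = 5.0832

5.0832


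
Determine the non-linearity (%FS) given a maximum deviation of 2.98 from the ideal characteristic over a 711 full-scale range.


Linearity error = (max deviation / full scale) * 100%.
Linearity = (2.98 / 711) * 100
Linearity = 0.419 %FS

0.419 %FS


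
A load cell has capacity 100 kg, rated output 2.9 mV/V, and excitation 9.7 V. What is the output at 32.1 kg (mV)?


Vout = rated_output * Vex * (load / capacity).
Vout = 2.9 * 9.7 * (32.1 / 100)
Vout = 2.9 * 9.7 * 0.321
Vout = 9.03 mV

9.03 mV


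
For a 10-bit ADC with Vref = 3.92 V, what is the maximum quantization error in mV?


The maximum quantization error is +/- LSB/2.
LSB = Vref / 2^n = 3.92 / 1024 = 0.00382812 V
Max error = LSB / 2 = 0.00382812 / 2 = 0.00191406 V
Max error = 1.9141 mV

1.9141 mV


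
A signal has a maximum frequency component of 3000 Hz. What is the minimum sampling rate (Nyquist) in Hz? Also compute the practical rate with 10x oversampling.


By Nyquist theorem, fs_min = 2 * fmax.
fs_min = 2 * 3000 = 6000 Hz
Practical rate = 10 * fs_min = 10 * 6000 = 60000 Hz

fs_min = 6000 Hz, fs_practical = 60000 Hz


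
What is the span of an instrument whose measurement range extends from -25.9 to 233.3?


Span = upper range - lower range.
Span = 233.3 - (-25.9)
Span = 259.2

259.2


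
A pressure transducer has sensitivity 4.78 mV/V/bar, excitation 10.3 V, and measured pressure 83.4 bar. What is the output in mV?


Output = sensitivity * Vex * P.
Vout = 4.78 * 10.3 * 83.4
Vout = 49.234 * 83.4
Vout = 4106.12 mV

4106.12 mV


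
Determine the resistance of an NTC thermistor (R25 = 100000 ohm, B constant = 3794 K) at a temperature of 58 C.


NTC thermistor equation: Rt = R25 * exp(B * (1/T - 1/T25)).
T in Kelvin: 331.15 K, T25 = 298.15 K
1/T - 1/T25 = 1/331.15 - 1/298.15 = -0.00033424
B * (1/T - 1/T25) = 3794 * -0.00033424 = -1.2681
Rt = 100000 * exp(-1.2681) = 28136.7 ohm

28136.7 ohm


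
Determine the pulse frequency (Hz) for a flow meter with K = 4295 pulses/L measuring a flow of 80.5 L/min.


Frequency = K * Q / 60 (converting L/min to L/s).
f = 4295 * 80.5 / 60
f = 345747.5 / 60
f = 5762.46 Hz

5762.46 Hz


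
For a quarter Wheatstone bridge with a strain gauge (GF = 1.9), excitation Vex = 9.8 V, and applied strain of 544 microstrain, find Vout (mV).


Quarter bridge output: Vout = (GF * epsilon * Vex) / 4.
Vout = (1.9 * 544e-6 * 9.8) / 4
Vout = 0.01012928 / 4 V
Vout = 0.00253232 V = 2.5323 mV

2.5323 mV


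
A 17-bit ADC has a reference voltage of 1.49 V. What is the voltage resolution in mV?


The resolution (LSB) of an ADC is Vref / 2^n.
LSB = 1.49 / 2^17
LSB = 1.49 / 131072
LSB = 1.137e-05 V = 0.0113678 mV

0.0113678 mV


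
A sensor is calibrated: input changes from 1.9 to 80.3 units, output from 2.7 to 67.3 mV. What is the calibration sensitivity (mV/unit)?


Sensitivity = (y2 - y1) / (x2 - x1).
S = (67.3 - 2.7) / (80.3 - 1.9)
S = 64.6 / 78.4
S = 0.824 mV/unit

0.824 mV/unit
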